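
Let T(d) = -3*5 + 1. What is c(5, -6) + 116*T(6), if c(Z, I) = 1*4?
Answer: -1620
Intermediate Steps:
c(Z, I) = 4
T(d) = -14 (T(d) = -15 + 1 = -14)
c(5, -6) + 116*T(6) = 4 + 116*(-14) = 4 - 1624 = -1620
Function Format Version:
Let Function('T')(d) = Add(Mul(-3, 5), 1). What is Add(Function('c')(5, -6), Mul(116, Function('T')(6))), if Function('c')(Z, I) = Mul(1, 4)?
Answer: -1620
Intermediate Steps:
Function('c')(Z, I) = 4
Function('T')(d) = -14 (Function('T')(d) = Add(-15, 1) = -14)
Add(Function('c')(5, -6), Mul(116, Function('T')(6))) = Add(4, Mul(116, -14)) = Add(4, -1624) = -1620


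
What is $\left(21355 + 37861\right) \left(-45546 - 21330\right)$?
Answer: $-3960129216$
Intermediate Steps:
$\left(21355 + 37861\right) \left(-45546 - 21330\right) = 59216 \left(-66876\right) = -3960129216$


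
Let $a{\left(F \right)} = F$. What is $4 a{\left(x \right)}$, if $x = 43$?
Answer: $172$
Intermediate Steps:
$4 a{\left(x \right)} = 4 \cdot 43 = 172$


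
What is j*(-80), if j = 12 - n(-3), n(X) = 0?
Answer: -960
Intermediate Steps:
j = 12 (j = 12 - 1*0 = 12 + 0 = 12)
j*(-80) = 12*(-80) = -960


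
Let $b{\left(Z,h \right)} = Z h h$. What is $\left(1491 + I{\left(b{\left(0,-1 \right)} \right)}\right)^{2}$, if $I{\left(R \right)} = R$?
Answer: $2223081$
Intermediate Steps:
$b{\left(Z,h \right)} = Z h^{2}$
$\left(1491 + I{\left(b{\left(0,-1 \right)} \right)}\right)^{2} = \left(1491 + 0 \left(-1\right)^{2}\right)^{2} = \left(1491 + 0 \cdot 1\right)^{2} = \left(1491 + 0\right)^{2} = 1491^{2} = 2223081$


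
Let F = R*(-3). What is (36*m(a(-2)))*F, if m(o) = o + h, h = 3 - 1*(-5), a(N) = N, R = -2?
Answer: 1296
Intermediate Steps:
h = 8 (h = 3 + 5 = 8)
F = 6 (F = -2*(-3) = 6)
m(o) = 8 + o (m(o) = o + 8 = 8 + o)
(36*m(a(-2)))*F = (36*(8 - 2))*6 = (36*6)*6 = 216*6 = 1296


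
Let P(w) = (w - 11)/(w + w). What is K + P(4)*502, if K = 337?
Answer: -409/4 ≈ -102.25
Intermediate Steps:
P(w) = (-11 + w)/(2*w) (P(w) = (-11 + w)/((2*w)) = (-11 + w)*(1/(2*w)) = (-11 + w)/(2*w))
K + P(4)*502 = 337 + ((1/2)*(-11 + 4)/4)*502 = 337 + ((1/2)*(1/4)*(-7))*502 = 337 - 7/8*502 = 337 - 1757/4 = -409/4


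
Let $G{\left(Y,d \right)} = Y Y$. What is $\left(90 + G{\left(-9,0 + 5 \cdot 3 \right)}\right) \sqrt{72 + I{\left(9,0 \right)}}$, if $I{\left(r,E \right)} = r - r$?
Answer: $1026 \sqrt{2} \approx 1451.0$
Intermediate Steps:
$I{\left(r,E \right)} = 0$
$G{\left(Y,d \right)} = Y^{2}$
$\left(90 + G{\left(-9,0 + 5 \cdot 3 \right)}\right) \sqrt{72 + I{\left(9,0 \right)}} = \left(90 + \left(-9\right)^{2}\right) \sqrt{72 + 0} = \left(90 + 81\right) \sqrt{72} = 171 \cdot 6 \sqrt{2} = 1026 \sqrt{2}$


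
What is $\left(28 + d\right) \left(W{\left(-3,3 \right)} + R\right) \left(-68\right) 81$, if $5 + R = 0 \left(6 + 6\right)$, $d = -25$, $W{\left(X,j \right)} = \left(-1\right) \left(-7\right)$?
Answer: $-33048$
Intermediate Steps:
$W{\left(X,j \right)} = 7$
$R = -5$ ($R = -5 + 0 \left(6 + 6\right) = -5 + 0 \cdot 12 = -5 + 0 = -5$)
$\left(28 + d\right) \left(W{\left(-3,3 \right)} + R\right) \left(-68\right) 81 = \left(28 - 25\right) \left(7 - 5\right) \left(-68\right) 81 = 3 \cdot 2 \left(-68\right) 81 = 6 \left(-68\right) 81 = \left(-408\right) 81 = -33048$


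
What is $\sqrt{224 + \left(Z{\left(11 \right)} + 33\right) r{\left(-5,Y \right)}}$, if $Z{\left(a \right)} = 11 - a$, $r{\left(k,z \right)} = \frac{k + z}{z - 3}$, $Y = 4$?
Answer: $\sqrt{191} \approx 13.82$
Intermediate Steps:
$r{\left(k,z \right)} = \frac{k + z}{-3 + z}$
$\sqrt{224 + \left(Z{\left(11 \right)} + 33\right) r{\left(-5,Y \right)}} = \sqrt{224 + \left(\left(11 - 11\right) + 33\right) \frac{-5 + 4}{-3 + 4}} = \sqrt{224 + \left(\left(11 - 11\right) + 33\right) 1^{-1} \left(-1\right)} = \sqrt{224 + \left(0 + 33\right) 1 \left(-1\right)} = \sqrt{224 + 33 \left(-1\right)} = \sqrt{224 - 33} = \sqrt{191}$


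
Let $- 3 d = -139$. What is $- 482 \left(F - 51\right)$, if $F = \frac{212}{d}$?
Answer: $\frac{3110346}{139} \approx 22377.0$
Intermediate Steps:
$d = \frac{139}{3}$ ($d = \left(- \frac{1}{3}\right) \left(-139\right) = \frac{139}{3} \approx 46.333$)
$F = \frac{636}{139}$ ($F = \frac{212}{\frac{139}{3}} = 212 \cdot \frac{3}{139} = \frac{636}{139} \approx 4.5755$)
$- 482 \left(F - 51\right) = - 482 \left(\frac{636}{139} - 51\right) = \left(-482\right) \left(- \frac{6453}{139}\right) = \frac{3110346}{139}$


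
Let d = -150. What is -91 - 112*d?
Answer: 16709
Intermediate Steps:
-91 - 112*d = -91 - 112*(-150) = -91 + 16800 = 16709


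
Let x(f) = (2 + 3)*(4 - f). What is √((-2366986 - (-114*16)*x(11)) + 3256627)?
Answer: √825801 ≈ 908.74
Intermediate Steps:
x(f) = 20 - 5*f (x(f) = 5*(4 - f) = 20 - 5*f)
√((-2366986 - (-114*16)*x(11)) + 3256627) = √((-2366986 - (-114*16)*(20 - 5*11)) + 3256627) = √((-2366986 - (-1824)*(20 - 55)) + 3256627) = √((-2366986 - (-1824)*(-35)) + 3256627) = √((-2366986 - 1*63840) + 3256627) = √((-2366986 - 63840) + 3256627) = √(-2430826 + 3256627) = √825801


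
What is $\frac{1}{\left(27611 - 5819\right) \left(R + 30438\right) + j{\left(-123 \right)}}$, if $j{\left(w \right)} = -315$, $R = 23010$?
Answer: $\frac{1}{1164738501} \approx 8.5856 \cdot 10^{-10}$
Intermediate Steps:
$\frac{1}{\left(27611 - 5819\right) \left(R + 30438\right) + j{\left(-123 \right)}} = \frac{1}{\left(27611 - 5819\right) \left(23010 + 30438\right) - 315} = \frac{1}{21792 \cdot 53448 - 315} = \frac{1}{1164738816 - 315} = \frac{1}{1164738501}$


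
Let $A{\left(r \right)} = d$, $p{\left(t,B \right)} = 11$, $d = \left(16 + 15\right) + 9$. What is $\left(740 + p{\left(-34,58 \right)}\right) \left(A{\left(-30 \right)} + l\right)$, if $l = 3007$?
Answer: $2288297$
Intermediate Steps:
$d = 40$ ($d = 31 + 9 = 40$)
$A{\left(r \right)} = 40$
$\left(740 + p{\left(-34,58 \right)}\right) \left(A{\left(-30 \right)} + l\right) = \left(740 + 11\right) \left(40 + 3007\right) = 751 \cdot 3047 = 2288297$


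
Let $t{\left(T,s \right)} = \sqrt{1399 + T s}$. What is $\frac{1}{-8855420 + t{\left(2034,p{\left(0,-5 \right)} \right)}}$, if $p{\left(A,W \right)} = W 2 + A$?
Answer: $- \frac{8855420}{78418463395341} - \frac{i \sqrt{18941}}{78418463395341} \approx -1.1293 \cdot 10^{-7} - 1.755 \cdot 10^{-12} i$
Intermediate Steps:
$p{\left(A,W \right)} = A + 2 W$ ($p{\left(A,W \right)} = 2 W + A = A + 2 W$)
$\frac{1}{-8855420 + t{\left(2034,p{\left(0,-5 \right)} \right)}} = \frac{1}{-8855420 + \sqrt{1399 + 2034 \left(0 + 2 \left(-5\right)\right)}} = \frac{1}{-8855420 + \sqrt{1399 + 2034 \left(0 - 10\right)}} = \frac{1}{-8855420 + \sqrt{1399 + 2034 \left(-10\right)}} = \frac{1}{-8855420 + \sqrt{1399 - 20340}} = \frac{1}{-8855420 + \sqrt{-18941}} = \frac{1}{-8855420 + i \sqrt{18941}}$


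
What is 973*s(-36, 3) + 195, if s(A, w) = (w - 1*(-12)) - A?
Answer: 49818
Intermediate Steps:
s(A, w) = 12 + w - A (s(A, w) = (w + 12) - A = (12 + w) - A = 12 + w - A)
973*s(-36, 3) + 195 = 973*(12 + 3 - 1*(-36)) + 195 = 973*(12 + 3 + 36) + 195 = 973*51 + 195 = 49623 + 195 = 49818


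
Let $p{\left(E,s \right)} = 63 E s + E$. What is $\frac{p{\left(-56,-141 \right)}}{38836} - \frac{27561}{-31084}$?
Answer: $\frac{31073857}{2269132} \approx 13.694$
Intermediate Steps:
$p{\left(E,s \right)} = E + 63 E s$ ($p{\left(E,s \right)} = 63 E s + E = E + 63 E s$)
$\frac{p{\left(-56,-141 \right)}}{38836} - \frac{27561}{-31084} = \frac{\left(-56\right) \left(1 + 63 \left(-141\right)\right)}{38836} - \frac{27561}{-31084} = - 56 \left(1 - 8883\right) \frac{1}{38836} - - \frac{27561}{31084} = \left(-56\right) \left(-8882\right) \frac{1}{38836} + \frac{27561}{31084} = 497392 \cdot \frac{1}{38836} + \frac{27561}{31084} = \frac{17764}{1387} + \frac{27561}{31084} = \frac{31073857}{2269132}$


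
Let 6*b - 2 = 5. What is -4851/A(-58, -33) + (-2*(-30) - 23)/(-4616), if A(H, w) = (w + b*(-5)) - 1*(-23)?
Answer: 134349781/438520 ≈ 306.37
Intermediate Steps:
b = 7/6 (b = ⅓ + (⅙)*5 = ⅓ + ⅚ = 7/6 ≈ 1.1667)
A(H, w) = 103/6 + w (A(H, w) = (w + (7/6)*(-5)) - 1*(-23) = (w - 35/6) + 23 = (-35/6 + w) + 23 = 103/6 + w)
-4851/A(-58, -33) + (-2*(-30) - 23)/(-4616) = -4851/(103/6 - 33) + (-2*(-30) - 23)/(-4616) = -4851/(-95/6) + (60 - 23)*(-1/4616) = -4851*(-6/95) + 37*(-1/4616) = 29106/95 - 37/4616 = 134349781/438520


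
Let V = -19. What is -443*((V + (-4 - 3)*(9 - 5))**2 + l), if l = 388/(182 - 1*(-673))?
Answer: -836863769/855 ≈ -9.7879e+5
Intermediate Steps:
l = 388/855 (l = 388/(182 + 673) = 388/855 ≈ 0.45380)
-443*((V + (-4 - 3)*(9 - 5))**2 + l) = -443*((-19 + (-4 - 3)*(9 - 5))**2 + 388/855) = -443*((-19 - 7*4)**2 + 388/855) = -443*((-19 - 28)**2 + 388/855) = -443*((-47)**2 + 388/855) = -443*(2209 + 388/855) = -443*1889083/855 = -836863769/855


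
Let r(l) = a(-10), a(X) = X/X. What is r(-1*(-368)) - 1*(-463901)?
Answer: 463902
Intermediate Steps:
a(X) = 1
r(l) = 1
r(-1*(-368)) - 1*(-463901) = 1 - 1*(-463901) = 1 + 463901 = 463902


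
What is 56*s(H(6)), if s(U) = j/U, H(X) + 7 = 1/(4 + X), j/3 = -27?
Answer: 15120/23 ≈ 657.39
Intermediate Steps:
j = -81 (j = 3*(-27) = -81)
H(X) = -7 + 1/(4 + X)
s(U) = -81/U
56*s(H(6)) = 56*(-81*(4 + 6)/(-27 - 7*6)) = 56*(-81*10/(-27 - 42)) = 56*(-81/((⅒)*(-69))) = 56*(-81/(-69/10)) = 56*(-81*(-10/69)) = 56*(270/23) = 15120/23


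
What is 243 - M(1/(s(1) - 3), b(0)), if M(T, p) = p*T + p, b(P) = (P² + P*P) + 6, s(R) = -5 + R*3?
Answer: 1191/5 ≈ 238.20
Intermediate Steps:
s(R) = -5 + 3*R
b(P) = 6 + 2*P² (b(P) = (P² + P²) + 6 = 2*P² + 6 = 6 + 2*P²)
M(T, p) = p + T*p (M(T, p) = T*p + p = p + T*p)
243 - M(1/(s(1) - 3), b(0)) = 243 - (6 + 2*0²)*(1 + 1/((-5 + 3*1) - 3)) = 243 - (6 + 2*0)*(1 + 1/((-5 + 3) - 3)) = 243 - (6 + 0)*(1 + 1/(-2 - 3)) = 243 - 6*(1 + 1/(-5)) = 243 - 6*(1 - ⅕) = 243 - 6*4/5 = 243 - 1*24/5 = 243 - 24/5 = 1191/5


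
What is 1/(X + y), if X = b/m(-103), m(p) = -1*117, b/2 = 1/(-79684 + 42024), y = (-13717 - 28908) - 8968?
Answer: -2203110/113665054229 ≈ -1.9382e-5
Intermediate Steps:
y = -51593 (y = -42625 - 8968 = -51593)
b = -1/18830 (b = 2/(-79684 + 42024) = 2/(-37660) = 2*(-1/37660) = -1/18830 ≈ -5.3107e-5)
m(p) = -117
X = 1/2203110 (X = -1/18830/(-117) = -1/18830*(-1/117) = 1/2203110 ≈ 4.5390e-7)
1/(X + y) = 1/(1/2203110 - 51593) = 1/(-113665054229/2203110) = -2203110/113665054229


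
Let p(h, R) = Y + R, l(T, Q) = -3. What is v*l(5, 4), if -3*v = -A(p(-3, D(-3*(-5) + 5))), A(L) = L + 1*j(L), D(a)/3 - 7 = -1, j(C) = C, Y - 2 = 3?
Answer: -46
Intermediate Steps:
Y = 5 (Y = 2 + 3 = 5)
D(a) = 18 (D(a) = 21 + 3*(-1) = 21 - 3 = 18)
p(h, R) = 5 + R
A(L) = 2*L (A(L) = L + 1*L = L + L = 2*L)
v = 46/3 (v = -(-1)*2*(5 + 18)/3 = -(-1)*2*23/3 = -(-1)*46/3 = -1/3*(-46) = 46/3 ≈ 15.333)
v*l(5, 4) = (46/3)*(-3) = -46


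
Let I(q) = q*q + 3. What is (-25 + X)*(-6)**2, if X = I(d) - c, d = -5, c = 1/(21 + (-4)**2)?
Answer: 3960/37 ≈ 107.03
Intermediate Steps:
c = 1/37 (c = 1/(21 + 16) = 1/37 ≈ 0.027027)
I(q) = 3 + q**2 (I(q) = q**2 + 3 = 3 + q**2)
X = 1035/37 (X = (3 + (-5)**2) - 1*1/37 = (3 + 25) - 1/37 = 28 - 1/37 = 1035/37 ≈ 27.973)
(-25 + X)*(-6)**2 = (-25 + 1035/37)*(-6)**2 = (110/37)*36 = 3960/37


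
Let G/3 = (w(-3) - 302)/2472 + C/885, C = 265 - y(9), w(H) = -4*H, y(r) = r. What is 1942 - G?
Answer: 235967983/121540 ≈ 1941.5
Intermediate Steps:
C = 256 (C = 265 - 1*9 = 265 - 9 = 256)
G = 62697/121540 (G = 3*((-4*(-3) - 302)/2472 + 256/885) = 3*((12 - 302)*(1/2472) + 256*(1/885)) = 3*(-290*1/2472 + 256/885) = 3*(-145/1236 + 256/885) = 3*(20899/121540) = 62697/121540 ≈ 0.51585)
1942 - G = 1942 - 1*62697/121540 = 1942 - 62697/121540 = 235967983/121540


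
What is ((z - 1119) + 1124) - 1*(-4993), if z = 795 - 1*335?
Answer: 5458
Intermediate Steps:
z = 460 (z = 795 - 335 = 460)
((z - 1119) + 1124) - 1*(-4993) = ((460 - 1119) + 1124) - 1*(-4993) = (-659 + 1124) + 4993 = 465 + 4993 = 5458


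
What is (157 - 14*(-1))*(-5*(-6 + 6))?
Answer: 0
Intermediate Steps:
(157 - 14*(-1))*(-5*(-6 + 6)) = (157 + 14)*(-5*0) = 171*0 = 0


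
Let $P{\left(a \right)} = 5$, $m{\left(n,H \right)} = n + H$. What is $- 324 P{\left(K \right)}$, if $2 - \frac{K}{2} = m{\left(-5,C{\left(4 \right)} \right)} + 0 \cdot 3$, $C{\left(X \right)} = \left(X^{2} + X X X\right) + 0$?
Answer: $-1620$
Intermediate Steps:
$C{\left(X \right)} = X^{2} + X^{3}$ ($C{\left(X \right)} = \left(X^{2} + X^{2} X\right) + 0 = \left(X^{2} + X^{3}\right) + 0 = X^{2} + X^{3}$)
$m{\left(n,H \right)} = H + n$
$K = -146$ ($K = 4 - 2 \left(\left(4^{2} \left(1 + 4\right) - 5\right) + 0 \cdot 3\right) = 4 - 2 \left(\left(16 \cdot 5 - 5\right) + 0\right) = 4 - 2 \left(\left(80 - 5\right) + 0\right) = 4 - 2 \left(75 + 0\right) = 4 - 150 = -146$)
$- 324 P{\left(K \right)} = \left(-324\right) 5 = -1620$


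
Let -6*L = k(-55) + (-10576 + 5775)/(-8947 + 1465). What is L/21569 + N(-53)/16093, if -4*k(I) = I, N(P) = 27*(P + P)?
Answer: -5545874976953/31164916787928 ≈ -0.17795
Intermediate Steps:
N(P) = 54*P (N(P) = 27*(2*P) = 54*P)
k(I) = -I/4
L = -215357/89784 (L = -(-¼*(-55) + (-10576 + 5775)/(-8947 + 1465))/6 = -(55/4 - 4801/(-7482))/6 = -(55/4 - 4801*(-1/7482))/6 = -(55/4 + 4801/7482)/6 = -⅙*215357/14964 = -215357/89784 ≈ -2.3986)
L/21569 + N(-53)/16093 = -215357/89784/21569 + (54*(-53))/16093 = -215357/89784*1/21569 - 2862*1/16093 = -215357/1936551096 - 2862/16093 = -5545874976953/31164916787928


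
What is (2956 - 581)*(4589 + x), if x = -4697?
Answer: -256500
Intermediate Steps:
(2956 - 581)*(4589 + x) = (2956 - 581)*(4589 - 4697) = 2375*(-108) = -256500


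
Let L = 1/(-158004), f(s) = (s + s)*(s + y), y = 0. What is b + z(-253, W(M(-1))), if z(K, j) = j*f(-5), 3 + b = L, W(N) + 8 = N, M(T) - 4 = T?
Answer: -39975013/158004 ≈ -253.00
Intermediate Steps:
M(T) = 4 + T
f(s) = 2*s² (f(s) = (s + s)*(s + 0) = (2*s)*s = 2*s²)
W(N) = -8 + N
L = -1/158004 ≈ -6.3290e-6
b = -474013/158004 (b = -3 - 1/158004 = -474013/158004 ≈ -3.0000)
z(K, j) = 50*j (z(K, j) = j*(2*(-5)²) = j*(2*25) = j*50 = 50*j)
b + z(-253, W(M(-1))) = -474013/158004 + 50*(-8 + (4 - 1)) = -474013/158004 + 50*(-8 + 3) = -474013/158004 + 50*(-5) = -474013/158004 - 250 = -39975013/158004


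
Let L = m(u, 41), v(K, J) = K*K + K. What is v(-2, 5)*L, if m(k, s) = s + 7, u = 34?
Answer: 96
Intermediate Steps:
v(K, J) = K + K² (v(K, J) = K² + K = K + K²)
m(k, s) = 7 + s
L = 48 (L = 7 + 41 = 48)
v(-2, 5)*L = -2*(1 - 2)*48 = -2*(-1)*48 = 2*48 = 96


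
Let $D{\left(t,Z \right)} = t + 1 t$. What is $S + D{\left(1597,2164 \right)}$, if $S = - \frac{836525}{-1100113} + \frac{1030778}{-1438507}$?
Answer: $\frac{722091293916245}{226074321613} \approx 3194.0$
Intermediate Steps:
$D{\left(t,Z \right)} = 2 t$ ($D{\left(t,Z \right)} = t + t = 2 t$)
$S = \frac{9910684323}{226074321613}$ ($S = \left(-836525\right) \left(- \frac{1}{1100113}\right) + 1030778 \left(- \frac{1}{1438507}\right) = \frac{836525}{1100113} - \frac{147254}{205501} = \frac{9910684323}{226074321613} \approx 0.043838$)
$S + D{\left(1597,2164 \right)} = \frac{9910684323}{226074321613} + 2 \cdot 1597 = \frac{9910684323}{226074321613} + 3194 = \frac{722091293916245}{226074321613}$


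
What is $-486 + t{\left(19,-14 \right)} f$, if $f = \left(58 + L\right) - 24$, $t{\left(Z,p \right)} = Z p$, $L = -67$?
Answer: $8292$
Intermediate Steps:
$f = -33$ ($f = \left(58 - 67\right) - 24 = -9 - 24 = -33$)
$-486 + t{\left(19,-14 \right)} f = -486 + 19 \left(-14\right) \left(-33\right) = -486 - -8778 = -486 + 8778 = 8292$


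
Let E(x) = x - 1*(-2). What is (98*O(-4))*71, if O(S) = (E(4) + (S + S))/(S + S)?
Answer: 3479/2 ≈ 1739.5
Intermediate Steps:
E(x) = 2 + x (E(x) = x + 2 = 2 + x)
O(S) = (6 + 2*S)/(2*S) (O(S) = ((2 + 4) + (S + S))/(S + S) = (6 + 2*S)/((2*S)) = (6 + 2*S)*(1/(2*S)) = (6 + 2*S)/(2*S))
(98*O(-4))*71 = (98*((3 - 4)/(-4)))*71 = (98*(-¼*(-1)))*71 = (98*(¼))*71 = (49/2)*71 = 3479/2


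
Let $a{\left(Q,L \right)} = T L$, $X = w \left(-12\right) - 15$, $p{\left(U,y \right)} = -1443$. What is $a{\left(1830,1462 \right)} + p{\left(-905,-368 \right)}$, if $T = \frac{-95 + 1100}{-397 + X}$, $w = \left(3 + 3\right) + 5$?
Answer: $- \frac{66303}{16} \approx -4143.9$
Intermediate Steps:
$w = 11$ ($w = 6 + 5 = 11$)
$X = -147$ ($X = 11 \left(-12\right) - 15 = -132 - 15 = -147$)
$T = - \frac{1005}{544}$ ($T = \frac{-95 + 1100}{-397 - 147} = \frac{1005}{-544} = 1005 \left(- \frac{1}{544}\right) = - \frac{1005}{544} \approx -1.8474$)
$a{\left(Q,L \right)} = - \frac{1005 L}{544}$
$a{\left(1830,1462 \right)} + p{\left(-905,-368 \right)} = \left(- \frac{1005}{544}\right) 1462 - 1443 = - \frac{43215}{16} - 1443 = - \frac{66303}{16}$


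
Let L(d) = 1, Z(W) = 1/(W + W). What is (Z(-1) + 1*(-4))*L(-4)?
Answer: -9/2 ≈ -4.5000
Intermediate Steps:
Z(W) = 1/(2*W)
(Z(-1) + 1*(-4))*L(-4) = ((½)/(-1) + 1*(-4))*1 = ((½)*(-1) - 4)*1 = (-½ - 4)*1 = -9/2*1 = -9/2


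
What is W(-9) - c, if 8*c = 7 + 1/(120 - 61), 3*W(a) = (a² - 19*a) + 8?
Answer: 60739/708 ≈ 85.790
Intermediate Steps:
W(a) = 8/3 - 19*a/3 + a²/3 (W(a) = ((a² - 19*a) + 8)/3 = (8 + a² - 19*a)/3 = 8/3 - 19*a/3 + a²/3)
c = 207/236 (c = (7 + 1/(120 - 61))/8 = (7 + 1/59)/8 = (⅛)*(414/59) = 207/236 ≈ 0.87712)
W(-9) - c = (8/3 - 19/3*(-9) + (⅓)*(-9)²) - 1*207/236 = (8/3 + 57 + (⅓)*81) - 207/236 = (8/3 + 57 + 27) - 207/236 = 260/3 - 207/236 = 60739/708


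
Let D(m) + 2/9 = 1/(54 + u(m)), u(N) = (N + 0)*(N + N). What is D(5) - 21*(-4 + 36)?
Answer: -629191/936 ≈ -672.21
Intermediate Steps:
u(N) = 2*N² (u(N) = N*(2*N) = 2*N²)
D(m) = -2/9 + 1/(54 + 2*m²)
D(5) - 21*(-4 + 36) = (-99 - 4*5²)/(18*(27 + 5²)) - 21*(-4 + 36) = (-99 - 4*25)/(18*(27 + 25)) - 21*32 = (1/18)*(-99 - 100)/52 - 1*672 = (1/18)*(1/52)*(-199) - 672 = -199/936 - 672 = -629191/936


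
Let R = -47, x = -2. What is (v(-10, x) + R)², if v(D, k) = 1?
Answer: 2116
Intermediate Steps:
(v(-10, x) + R)² = (1 - 47)² = (-46)² = 2116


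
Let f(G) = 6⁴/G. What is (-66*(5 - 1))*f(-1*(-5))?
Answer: -342144/5 ≈ -68429.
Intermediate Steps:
f(G) = 1296/G
(-66*(5 - 1))*f(-1*(-5)) = (-66*(5 - 1))*(1296/((-1*(-5)))) = (-66*4)*(1296/5) = (-11*24)*(1296*(⅕)) = -264*1296/5 = -342144/5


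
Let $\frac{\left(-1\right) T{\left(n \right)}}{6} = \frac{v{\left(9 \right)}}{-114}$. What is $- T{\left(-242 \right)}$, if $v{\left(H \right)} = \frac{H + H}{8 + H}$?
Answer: $- \frac{18}{323} \approx -0.055728$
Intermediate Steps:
$v{\left(H \right)} = \frac{2 H}{8 + H}$
$T{\left(n \right)} = \frac{18}{323}$ ($T{\left(n \right)} = - 6 \frac{2 \cdot 9 \frac{1}{8 + 9}}{-114} = - 6 \cdot 2 \cdot 9 \cdot \frac{1}{17} \left(- \frac{1}{114}\right) = - 6 \cdot \frac{18}{17} \left(- \frac{1}{114}\right) = \left(-6\right) \left(- \frac{3}{323}\right) = \frac{18}{323}$)
$- T{\left(-242 \right)} = \left(-1\right) \frac{18}{323} = - \frac{18}{323}$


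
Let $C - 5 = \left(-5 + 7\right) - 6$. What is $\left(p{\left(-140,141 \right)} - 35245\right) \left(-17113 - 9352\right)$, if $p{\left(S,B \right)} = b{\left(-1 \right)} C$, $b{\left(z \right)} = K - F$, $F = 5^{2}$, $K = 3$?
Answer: $933341155$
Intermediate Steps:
$C = 1$ ($C = 5 + \left(\left(-5 + 7\right) - 6\right) = 5 + \left(2 - 6\right) = 5 - 4 = 1$)
$F = 25$
$b{\left(z \right)} = -22$ ($b{\left(z \right)} = 3 - 25 = -22$)
$p{\left(S,B \right)} = -22$ ($p{\left(S,B \right)} = \left(-22\right) 1 = -22$)
$\left(p{\left(-140,141 \right)} - 35245\right) \left(-17113 - 9352\right) = \left(-22 - 35245\right) \left(-17113 - 9352\right) = \left(-35267\right) \left(-26465\right) = 933341155$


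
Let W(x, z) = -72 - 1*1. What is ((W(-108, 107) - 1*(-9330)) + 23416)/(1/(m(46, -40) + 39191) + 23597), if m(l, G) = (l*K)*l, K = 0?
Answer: 1280487543/924790028 ≈ 1.3846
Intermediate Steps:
W(x, z) = -73 (W(x, z) = -72 - 1 = -73)
m(l, G) = 0 (m(l, G) = (l*0)*l = 0*l = 0)
((W(-108, 107) - 1*(-9330)) + 23416)/(1/(m(46, -40) + 39191) + 23597) = ((-73 - 1*(-9330)) + 23416)/(1/(0 + 39191) + 23597) = ((-73 + 9330) + 23416)/(1/39191 + 23597) = (9257 + 23416)/(1/39191 + 23597) = 32673/(924790028/39191) = 32673*(39191/924790028) = 1280487543/924790028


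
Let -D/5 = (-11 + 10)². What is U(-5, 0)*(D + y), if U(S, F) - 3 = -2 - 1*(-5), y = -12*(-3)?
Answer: 186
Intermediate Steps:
y = 36
U(S, F) = 6 (U(S, F) = 3 + (-2 - 1*(-5)) = 3 + (-2 + 5) = 3 + 3 = 6)
D = -5 (D = -5*(-11 + 10)² = -5*(-1)² = -5*1 = -5)
U(-5, 0)*(D + y) = 6*(-5 + 36) = 6*31 = 186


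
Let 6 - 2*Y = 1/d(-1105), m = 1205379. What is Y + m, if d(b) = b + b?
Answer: 5327788441/4420 ≈ 1.2054e+6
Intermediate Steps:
d(b) = 2*b
Y = 13261/4420 (Y = 3 - 1/(2*(2*(-1105))) = 3 - ½/(-2210) = 3 - ½*(-1/2210) = 3 + 1/4420 = 13261/4420 ≈ 3.0002)
Y + m = 13261/4420 + 1205379 = 5327788441/4420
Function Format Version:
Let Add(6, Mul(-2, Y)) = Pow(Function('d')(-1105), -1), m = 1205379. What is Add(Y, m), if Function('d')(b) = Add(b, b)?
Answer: Rational(5327788441, 4420) ≈ 1.2054e+6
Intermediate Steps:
Function('d')(b) = Mul(2, b)
Y = Rational(13261, 4420) (Y = Add(3, Mul(Rational(-1, 2), Pow(Mul(2, -1105), -1))) = Add(3, Mul(Rational(-1, 2), Pow(-2210, -1))) = Add(3, Mul(Rational(-1, 2), Rational(-1, 2210))) = Add(3, Rational(1, 4420)) = Rational(13261, 4420) ≈ 3.0002)
Add(Y, m) = Add(Rational(13261, 4420), 1205379) = Rational(5327788441, 4420)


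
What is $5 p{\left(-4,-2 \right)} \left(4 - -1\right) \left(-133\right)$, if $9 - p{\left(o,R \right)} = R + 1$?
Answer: $-33250$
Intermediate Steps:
$p{\left(o,R \right)} = 8 - R$ ($p{\left(o,R \right)} = 9 - \left(R + 1\right) = 9 - \left(1 + R\right) = 8 - R$)
$5 p{\left(-4,-2 \right)} \left(4 - -1\right) \left(-133\right) = 5 \left(8 - -2\right) \left(4 - -1\right) \left(-133\right) = 5 \left(8 + 2\right) \left(4 + 1\right) \left(-133\right) = 5 \cdot 10 \cdot 5 \left(-133\right) = 50 \cdot 5 \left(-133\right) = 250 \left(-133\right) = -33250$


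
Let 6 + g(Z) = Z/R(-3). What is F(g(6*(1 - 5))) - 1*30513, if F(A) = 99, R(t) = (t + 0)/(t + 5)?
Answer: -30414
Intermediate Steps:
R(t) = t/(5 + t)
g(Z) = -6 - 2*Z/3 (g(Z) = -6 + Z/((-3/(5 - 3))) = -6 + Z/((-3/2)) = -6 + Z/((-3*½)) = -6 + Z/(-3/2) = -6 + Z*(-⅔) = -6 - 2*Z/3)
F(g(6*(1 - 5))) - 1*30513 = 99 - 1*30513 = 99 - 30513 = -30414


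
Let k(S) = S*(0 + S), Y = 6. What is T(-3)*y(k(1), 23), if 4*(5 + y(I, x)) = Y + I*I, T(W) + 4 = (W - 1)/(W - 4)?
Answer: 78/7 ≈ 11.143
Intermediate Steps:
T(W) = -4 + (-1 + W)/(-4 + W) (T(W) = -4 + (W - 1)/(W - 4) = -4 + (-1 + W)/(-4 + W))
k(S) = S² (k(S) = S*S = S²)
y(I, x) = -7/2 + I²/4 (y(I, x) = -5 + (6 + I*I)/4 = -5 + (6 + I²)/4 = -5 + (3/2 + I²/4) = -7/2 + I²/4)
T(-3)*y(k(1), 23) = (3*(5 - 1*(-3))/(-4 - 3))*(-7/2 + (1²)²/4) = (3*(5 + 3)/(-7))*(-7/2 + (¼)*1²) = (3*(-⅐)*8)*(-7/2 + (¼)*1) = -24*(-7/2 + ¼)/7 = -24/7*(-13/4) = 78/7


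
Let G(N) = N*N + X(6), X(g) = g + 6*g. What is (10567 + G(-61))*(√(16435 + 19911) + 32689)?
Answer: 468433370 + 14330*√36346 ≈ 4.7117e+8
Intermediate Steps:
X(g) = 7*g
G(N) = 42 + N² (G(N) = N*N + 7*6 = N² + 42 = 42 + N²)
(10567 + G(-61))*(√(16435 + 19911) + 32689) = (10567 + (42 + (-61)²))*(√(16435 + 19911) + 32689) = (10567 + (42 + 3721))*(√36346 + 32689) = (10567 + 3763)*(32689 + √36346) = 14330*(32689 + √36346) = 468433370 + 14330*√36346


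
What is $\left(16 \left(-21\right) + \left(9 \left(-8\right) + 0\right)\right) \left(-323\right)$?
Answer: $131784$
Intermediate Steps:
$\left(16 \left(-21\right) + \left(9 \left(-8\right) + 0\right)\right) \left(-323\right) = \left(-336 + \left(-72 + 0\right)\right) \left(-323\right) = \left(-336 - 72\right) \left(-323\right) = \left(-408\right) \left(-323\right) = 131784$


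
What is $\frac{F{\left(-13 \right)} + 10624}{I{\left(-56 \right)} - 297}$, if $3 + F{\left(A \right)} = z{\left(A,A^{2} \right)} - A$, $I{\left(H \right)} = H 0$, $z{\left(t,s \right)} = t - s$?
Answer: $- \frac{3484}{99} \approx -35.192$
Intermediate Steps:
$I{\left(H \right)} = 0$
$F{\left(A \right)} = -3 - A^{2}$
$\frac{F{\left(-13 \right)} + 10624}{I{\left(-56 \right)} - 297} = \frac{\left(-3 - \left(-13\right)^{2}\right) + 10624}{0 - 297} = \frac{\left(-3 - 169\right) + 10624}{-297} = \left(\left(-3 - 169\right) + 10624\right) \left(- \frac{1}{297}\right) = \left(-172 + 10624\right) \left(- \frac{1}{297}\right) = 10452 \left(- \frac{1}{297}\right) = - \frac{3484}{99}$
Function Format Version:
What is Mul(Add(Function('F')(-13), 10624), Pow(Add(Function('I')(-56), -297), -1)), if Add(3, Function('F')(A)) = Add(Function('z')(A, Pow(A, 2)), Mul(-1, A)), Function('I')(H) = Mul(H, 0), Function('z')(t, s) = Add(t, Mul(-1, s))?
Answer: Rational(-3484, 99) ≈ -35.192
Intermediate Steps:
Function('I')(H) = 0
Function('F')(A) = Add(-3, Mul(-1, Pow(A, 2))) (Function('F')(A) = Add(-3, Add(Add(A, Mul(-1, Pow(A, 2))), Mul(-1, A))) = Add(-3, Mul(-1, Pow(A, 2))))
Mul(Add(Function('F')(-13), 10624), Pow(Add(Function('I')(-56), -297), -1)) = Mul(Add(Add(-3, Mul(-1, Pow(-13, 2))), 10624), Pow(Add(0, -297), -1)) = Mul(Add(Add(-3, Mul(-1, 169)), 10624), Pow(-297, -1)) = Mul(Add(Add(-3, -169), 10624), Rational(-1, 297)) = Mul(Add(-172, 10624), Rational(-1, 297)) = Mul(10452, Rational(-1, 297)) = Rational(-3484, 99)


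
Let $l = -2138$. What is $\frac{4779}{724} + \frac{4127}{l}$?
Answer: $\frac{3614777}{773956} \approx 4.6705$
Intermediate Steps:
$\frac{4779}{724} + \frac{4127}{l} = \frac{4779}{724} + \frac{4127}{-2138} = 4779 \cdot \frac{1}{724} + 4127 \left(- \frac{1}{2138}\right) = \frac{4779}{724} - \frac{4127}{2138} = \frac{3614777}{773956}$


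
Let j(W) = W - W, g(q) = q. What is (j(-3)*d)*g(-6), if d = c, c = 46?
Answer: 0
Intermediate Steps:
d = 46
j(W) = 0
(j(-3)*d)*g(-6) = (0*46)*(-6) = 0*(-6) = 0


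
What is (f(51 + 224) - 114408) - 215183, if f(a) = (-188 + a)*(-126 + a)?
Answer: -316628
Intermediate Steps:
(f(51 + 224) - 114408) - 215183 = ((23688 + (51 + 224)² - 314*(51 + 224)) - 114408) - 215183 = ((23688 + 275² - 314*275) - 114408) - 215183 = ((23688 + 75625 - 86350) - 114408) - 215183 = (12963 - 114408) - 215183 = -101445 - 215183 = -316628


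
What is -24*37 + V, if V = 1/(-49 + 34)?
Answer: -13321/15 ≈ -888.07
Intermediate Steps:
V = -1/15 (V = 1/(-15) = -1/15 ≈ -0.066667)
-24*37 + V = -24*37 - 1/15 = -888 - 1/15 = -13321/15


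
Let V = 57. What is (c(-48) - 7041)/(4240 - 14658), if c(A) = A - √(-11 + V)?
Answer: 7089/10418 + √46/10418 ≈ 0.68111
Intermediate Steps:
c(A) = A - √46 (c(A) = A - √(-11 + 57) = A - √46)
(c(-48) - 7041)/(4240 - 14658) = ((-48 - √46) - 7041)/(4240 - 14658) = (-7089 - √46)/(-10418) = (-7089 - √46)*(-1/10418) = 7089/10418 + √46/10418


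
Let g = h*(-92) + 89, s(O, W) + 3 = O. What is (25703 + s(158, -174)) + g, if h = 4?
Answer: 25579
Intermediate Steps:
s(O, W) = -3 + O
g = -279 (g = 4*(-92) + 89 = -368 + 89 = -279)
(25703 + s(158, -174)) + g = (25703 + (-3 + 158)) - 279 = (25703 + 155) - 279 = 25858 - 279 = 25579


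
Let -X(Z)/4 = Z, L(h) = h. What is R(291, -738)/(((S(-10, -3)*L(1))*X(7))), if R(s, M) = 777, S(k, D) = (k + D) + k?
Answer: 111/92 ≈ 1.2065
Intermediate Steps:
S(k, D) = D + 2*k (S(k, D) = (D + k) + k = D + 2*k)
X(Z) = -4*Z
R(291, -738)/(((S(-10, -3)*L(1))*X(7))) = 777/((((-3 + 2*(-10))*1)*(-4*7))) = 777/((((-3 - 20)*1)*(-28))) = 777/((-23*1*(-28))) = 777/((-23*(-28))) = 777/644 = 777*(1/644) = 111/92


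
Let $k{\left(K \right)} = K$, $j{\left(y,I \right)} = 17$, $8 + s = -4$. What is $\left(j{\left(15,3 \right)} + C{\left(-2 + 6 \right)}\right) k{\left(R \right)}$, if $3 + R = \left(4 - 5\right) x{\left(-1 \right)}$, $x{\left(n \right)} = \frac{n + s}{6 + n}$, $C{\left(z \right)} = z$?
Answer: $- \frac{42}{5} \approx -8.4$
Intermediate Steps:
$s = -12$ ($s = -8 - 4 = -12$)
$x{\left(n \right)} = \frac{-12 + n}{6 + n}$ ($x{\left(n \right)} = \frac{n - 12}{6 + n} = \frac{-12 + n}{6 + n}$)
$R = - \frac{2}{5}$ ($R = -3 + \left(4 - 5\right) \frac{-12 - 1}{6 - 1} = -3 - \frac{1}{5} \left(-13\right) = -3 - - \frac{13}{5} = -3 + \frac{13}{5} = - \frac{2}{5} \approx -0.4$)
$\left(j{\left(15,3 \right)} + C{\left(-2 + 6 \right)}\right) k{\left(R \right)} = \left(17 + \left(-2 + 6\right)\right) \left(- \frac{2}{5}\right) = \left(17 + 4\right) \left(- \frac{2}{5}\right) = 21 \left(- \frac{2}{5}\right) = - \frac{42}{5}$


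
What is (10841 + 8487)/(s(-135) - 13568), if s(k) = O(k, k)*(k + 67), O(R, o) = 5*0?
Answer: -151/106 ≈ -1.4245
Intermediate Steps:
O(R, o) = 0
s(k) = 0 (s(k) = 0*(k + 67) = 0*(67 + k) = 0)
(10841 + 8487)/(s(-135) - 13568) = (10841 + 8487)/(0 - 13568) = 19328/(-13568) = 19328*(-1/13568) = -151/106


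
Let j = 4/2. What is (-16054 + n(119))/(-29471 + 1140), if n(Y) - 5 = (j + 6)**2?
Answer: 15985/28331 ≈ 0.56422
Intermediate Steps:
j = 2 (j = 4*(1/2) = 2)
n(Y) = 69 (n(Y) = 5 + (2 + 6)**2 = 5 + 8**2 = 5 + 64 = 69)
(-16054 + n(119))/(-29471 + 1140) = (-16054 + 69)/(-29471 + 1140) = -15985/(-28331) = -15985*(-1/28331) = 15985/28331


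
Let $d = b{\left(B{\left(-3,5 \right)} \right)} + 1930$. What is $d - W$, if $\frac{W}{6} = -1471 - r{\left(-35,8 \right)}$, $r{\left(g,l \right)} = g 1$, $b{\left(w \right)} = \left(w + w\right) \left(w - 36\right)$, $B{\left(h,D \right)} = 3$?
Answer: $10348$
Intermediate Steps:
$b{\left(w \right)} = 2 w \left(-36 + w\right)$
$d = 1732$ ($d = 2 \cdot 3 \left(-36 + 3\right) + 1930 = 2 \cdot 3 \left(-33\right) + 1930 = -198 + 1930 = 1732$)
$r{\left(g,l \right)} = g$
$W = -8616$ ($W = 6 \left(-1471 - -35\right) = 6 \left(-1471 + 35\right) = 6 \left(-1436\right) = -8616$)
$d - W = 1732 - -8616 = 1732 + 8616 = 10348$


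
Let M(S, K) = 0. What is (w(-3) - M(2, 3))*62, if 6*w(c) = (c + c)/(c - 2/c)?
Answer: 186/7 ≈ 26.571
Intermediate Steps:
w(c) = c/(3*(c - 2/c)) (w(c) = ((c + c)/(c - 2/c))/6 = ((2*c)/(c - 2/c))/6 = (2*c/(c - 2/c))/6 = c/(3*(c - 2/c)))
(w(-3) - M(2, 3))*62 = ((⅓)*(-3)²/(-2 + (-3)²) - 1*0)*62 = ((⅓)*9/(-2 + 9) + 0)*62 = ((⅓)*9/7 + 0)*62 = ((⅓)*9*(⅐) + 0)*62 = (3/7 + 0)*62 = (3/7)*62 = 186/7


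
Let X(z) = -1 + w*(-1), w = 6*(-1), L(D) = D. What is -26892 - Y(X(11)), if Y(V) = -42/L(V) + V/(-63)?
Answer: -8468309/315 ≈ -26884.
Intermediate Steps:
w = -6
X(z) = 5 (X(z) = -1 - 6*(-1) = -1 + 6 = 5)
Y(V) = -42/V - V/63 (Y(V) = -42/V + V/(-63) = -42/V + V*(-1/63) = -42/V - V/63)
-26892 - Y(X(11)) = -26892 - (-42/5 - 1/63*5) = -26892 - (-42*1/5 - 5/63) = -26892 - (-42/5 - 5/63) = -26892 - 1*(-2671/315) = -26892 + 2671/315 = -8468309/315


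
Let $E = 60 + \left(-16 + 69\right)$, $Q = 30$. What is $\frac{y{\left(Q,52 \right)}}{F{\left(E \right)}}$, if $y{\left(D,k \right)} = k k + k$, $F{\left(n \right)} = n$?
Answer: $\frac{2756}{113} \approx 24.389$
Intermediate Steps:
$E = 113$ ($E = 60 + 53 = 113$)
$y{\left(D,k \right)} = k + k^{2}$ ($y{\left(D,k \right)} = k^{2} + k = k + k^{2}$)
$\frac{y{\left(Q,52 \right)}}{F{\left(E \right)}} = \frac{52 \left(1 + 52\right)}{113} = 52 \cdot 53 \cdot \frac{1}{113} = 2756 \cdot \frac{1}{113} = \frac{2756}{113}$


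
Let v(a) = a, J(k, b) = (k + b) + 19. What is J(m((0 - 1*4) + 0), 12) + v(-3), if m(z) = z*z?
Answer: 44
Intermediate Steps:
m(z) = z**2
J(k, b) = 19 + b + k (J(k, b) = (b + k) + 19 = 19 + b + k)
J(m((0 - 1*4) + 0), 12) + v(-3) = (19 + 12 + ((0 - 1*4) + 0)**2) - 3 = (19 + 12 + ((0 - 4) + 0)**2) - 3 = (19 + 12 + (-4 + 0)**2) - 3 = (19 + 12 + (-4)**2) - 3 = (19 + 12 + 16) - 3 = 47 - 3 = 44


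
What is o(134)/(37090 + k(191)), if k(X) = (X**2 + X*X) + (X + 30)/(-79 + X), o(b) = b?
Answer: 15008/12326045 ≈ 0.0012176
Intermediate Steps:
k(X) = 2*X**2 + (30 + X)/(-79 + X) (k(X) = (X**2 + X**2) + (30 + X)/(-79 + X) = 2*X**2 + (30 + X)/(-79 + X))
o(134)/(37090 + k(191)) = 134/(37090 + (30 + 191 - 158*191**2 + 2*191**3)/(-79 + 191)) = 134/(37090 + (30 + 191 - 158*36481 + 2*6967871)/112) = 134/(37090 + (30 + 191 - 5763998 + 13935742)/112) = 134/(37090 + (1/112)*8171965) = 134/(37090 + 8171965/112) = 134/(12326045/112) = 134*(112/12326045) = 15008/12326045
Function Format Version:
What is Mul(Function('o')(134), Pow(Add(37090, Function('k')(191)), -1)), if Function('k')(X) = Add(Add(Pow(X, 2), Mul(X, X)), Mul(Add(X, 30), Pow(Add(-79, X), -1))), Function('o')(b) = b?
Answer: Rational(15008, 12326045) ≈ 0.0012176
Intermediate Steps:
Function('k')(X) = Add(Mul(2, Pow(X, 2)), Mul(Pow(Add(-79, X), -1), Add(30, X))) (Function('k')(X) = Add(Add(Pow(X, 2), Pow(X, 2)), Mul(Add(30, X), Pow(Add(-79, X), -1))) = Add(Mul(2, Pow(X, 2)), Mul(Pow(Add(-79, X), -1), Add(30, X))))
Mul(Function('o')(134), Pow(Add(37090, Function('k')(191)), -1)) = Mul(134, Pow(Add(37090, Mul(Pow(Add(-79, 191), -1), Add(30, 191, Mul(-158, Pow(191, 2)), Mul(2, Pow(191, 3))))), -1)) = Mul(134, Pow(Add(37090, Mul(Pow(112, -1), Add(30, 191, Mul(-158, 36481), Mul(2, 6967871)))), -1)) = Mul(134, Pow(Add(37090, Mul(Rational(1, 112), Add(30, 191, -5763998, 13935742))), -1)) = Mul(134, Pow(Add(37090, Mul(Rational(1, 112), 8171965)), -1)) = Mul(134, Pow(Add(37090, Rational(8171965, 112)), -1)) = Mul(134, Pow(Rational(12326045, 112), -1)) = Mul(134, Rational(112, 12326045)) = Rational(15008, 12326045)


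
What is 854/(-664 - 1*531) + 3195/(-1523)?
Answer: -5118667/1819985 ≈ -2.8125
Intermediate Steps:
854/(-664 - 1*531) + 3195/(-1523) = 854/(-664 - 531) + 3195*(-1/1523) = 854/(-1195) - 3195/1523 = 854*(-1/1195) - 3195/1523 = -854/1195 - 3195/1523 = -5118667/1819985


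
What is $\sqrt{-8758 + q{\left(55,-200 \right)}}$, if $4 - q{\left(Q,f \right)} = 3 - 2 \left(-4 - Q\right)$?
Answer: $5 i \sqrt{355} \approx 94.207 i$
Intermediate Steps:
$q{\left(Q,f \right)} = -7 - 2 Q$ ($q{\left(Q,f \right)} = 4 - \left(3 - 2 \left(-4 - Q\right)\right) = 4 - \left(3 + \left(8 + 2 Q\right)\right) = 4 - \left(11 + 2 Q\right) = -7 - 2 Q$)
$\sqrt{-8758 + q{\left(55,-200 \right)}} = \sqrt{-8758 - 117} = \sqrt{-8875} = 5 i \sqrt{355}$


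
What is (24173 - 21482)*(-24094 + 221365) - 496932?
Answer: 530359329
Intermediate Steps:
(24173 - 21482)*(-24094 + 221365) - 496932 = 2691*197271 - 496932 = 530856261 - 496932 = 530359329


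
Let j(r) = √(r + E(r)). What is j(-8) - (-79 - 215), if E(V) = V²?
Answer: 294 + 2*√14 ≈ 301.48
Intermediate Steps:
j(r) = √(r + r²)
j(-8) - (-79 - 215) = √(-8*(1 - 8)) - (-79 - 215) = √(-8*(-7)) - 1*(-294) = √56 + 294 = 2*√14 + 294 = 294 + 2*√14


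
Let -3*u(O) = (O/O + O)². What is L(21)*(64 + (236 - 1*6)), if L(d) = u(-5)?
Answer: -1568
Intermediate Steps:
u(O) = -(1 + O)²/3 (u(O) = -(O/O + O)²/3 = -(1 + O)²/3)
L(d) = -16/3 (L(d) = -(1 - 5)²/3 = -⅓*(-4)² = -⅓*16 = -16/3)
L(21)*(64 + (236 - 1*6)) = -16*(64 + (236 - 1*6))/3 = -16*(64 + (236 - 6))/3 = -16*(64 + 230)/3 = -16/3*294 = -1568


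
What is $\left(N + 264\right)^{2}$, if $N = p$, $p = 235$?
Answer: $249001$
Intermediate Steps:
$N = 235$
$\left(N + 264\right)^{2} = \left(235 + 264\right)^{2} = 499^{2} = 249001$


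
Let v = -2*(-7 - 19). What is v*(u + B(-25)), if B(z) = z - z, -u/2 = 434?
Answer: -45136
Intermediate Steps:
u = -868 (u = -2*434 = -868)
v = 52 (v = -2*(-26) = 52)
B(z) = 0
v*(u + B(-25)) = 52*(-868 + 0) = 52*(-868) = -45136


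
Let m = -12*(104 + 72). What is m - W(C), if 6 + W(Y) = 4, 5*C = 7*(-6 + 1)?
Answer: -2110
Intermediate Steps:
C = -7 (C = (7*(-6 + 1))/5 = (7*(-5))/5 = (⅕)*(-35) = -7)
W(Y) = -2 (W(Y) = -6 + 4 = -2)
m = -2112 (m = -12*176 = -2112)
m - W(C) = -2112 - 1*(-2) = -2112 + 2 = -2110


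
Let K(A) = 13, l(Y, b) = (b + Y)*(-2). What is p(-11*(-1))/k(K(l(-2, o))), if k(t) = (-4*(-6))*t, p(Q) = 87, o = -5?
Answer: 29/104 ≈ 0.27885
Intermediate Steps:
l(Y, b) = -2*Y - 2*b (l(Y, b) = (Y + b)*(-2) = -2*Y - 2*b)
k(t) = 24*t
p(-11*(-1))/k(K(l(-2, o))) = 87/((24*13)) = 87/312 = 87*(1/312) = 29/104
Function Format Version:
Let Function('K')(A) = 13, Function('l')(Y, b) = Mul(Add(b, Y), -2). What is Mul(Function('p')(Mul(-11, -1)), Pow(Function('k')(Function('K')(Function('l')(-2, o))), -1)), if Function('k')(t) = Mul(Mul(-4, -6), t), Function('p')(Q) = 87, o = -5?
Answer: Rational(29, 104) ≈ 0.27885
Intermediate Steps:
Function('l')(Y, b) = Add(Mul(-2, Y), Mul(-2, b)) (Function('l')(Y, b) = Mul(Add(Y, b), -2) = Add(Mul(-2, Y), Mul(-2, b)))
Function('k')(t) = Mul(24, t)
Mul(Function('p')(Mul(-11, -1)), Pow(Function('k')(Function('K')(Function('l')(-2, o))), -1)) = Mul(87, Pow(Mul(24, 13), -1)) = Mul(87, Pow(312, -1)) = Mul(87, Rational(1, 312)) = Rational(29, 104)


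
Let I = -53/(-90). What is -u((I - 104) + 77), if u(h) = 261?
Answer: -261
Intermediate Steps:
I = 53/90 (I = -53*(-1/90) = 53/90 ≈ 0.58889)
-u((I - 104) + 77) = -1*261 = -261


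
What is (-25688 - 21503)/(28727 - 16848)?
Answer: -47191/11879 ≈ -3.9726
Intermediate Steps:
(-25688 - 21503)/(28727 - 16848) = -47191/11879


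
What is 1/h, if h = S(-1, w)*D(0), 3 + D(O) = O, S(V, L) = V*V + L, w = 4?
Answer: -1/15 ≈ -0.066667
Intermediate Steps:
S(V, L) = L + V**2 (S(V, L) = V**2 + L = L + V**2)
D(O) = -3 + O
h = -15 (h = (4 + (-1)**2)*(-3 + 0) = (4 + 1)*(-3) = 5*(-3) = -15)
1/h = 1/(-15) = -1/15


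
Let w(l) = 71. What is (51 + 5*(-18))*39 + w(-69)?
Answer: -1450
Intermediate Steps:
(51 + 5*(-18))*39 + w(-69) = (51 + 5*(-18))*39 + 71 = (51 - 90)*39 + 71 = -39*39 + 71 = -1521 + 71 = -1450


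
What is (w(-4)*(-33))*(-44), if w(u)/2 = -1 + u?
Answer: -14520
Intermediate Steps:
w(u) = -2 + 2*u (w(u) = 2*(-1 + u) = -2 + 2*u)
(w(-4)*(-33))*(-44) = ((-2 + 2*(-4))*(-33))*(-44) = ((-2 - 8)*(-33))*(-44) = -10*(-33)*(-44) = 330*(-44) = -14520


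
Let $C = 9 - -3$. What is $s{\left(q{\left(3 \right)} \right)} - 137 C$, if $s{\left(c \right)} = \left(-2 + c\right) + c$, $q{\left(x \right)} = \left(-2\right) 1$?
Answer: $-1650$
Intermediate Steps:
$q{\left(x \right)} = -2$
$C = 12$ ($C = 9 + 3 = 12$)
$s{\left(c \right)} = -2 + 2 c$
$s{\left(q{\left(3 \right)} \right)} - 137 C = \left(-2 + 2 \left(-2\right)\right) - 1644 = \left(-2 - 4\right) - 1644 = -6 - 1644 = -1650$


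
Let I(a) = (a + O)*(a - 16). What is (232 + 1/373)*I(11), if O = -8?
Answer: -1298055/373 ≈ -3480.0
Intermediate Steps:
I(a) = (-16 + a)*(-8 + a) (I(a) = (a - 8)*(a - 16) = (-8 + a)*(-16 + a) = (-16 + a)*(-8 + a))
(232 + 1/373)*I(11) = (232 + 1/373)*(128 + 11² - 24*11) = (232 + 1/373)*(128 + 121 - 264) = (86537/373)*(-15) = -1298055/373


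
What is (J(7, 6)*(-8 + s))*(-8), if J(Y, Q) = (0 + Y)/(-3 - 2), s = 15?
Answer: 392/5 ≈ 78.400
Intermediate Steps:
J(Y, Q) = -Y/5 (J(Y, Q) = Y/(-5) = Y*(-⅕) = -Y/5)
(J(7, 6)*(-8 + s))*(-8) = ((-⅕*7)*(-8 + 15))*(-8) = -7/5*7*(-8) = -49/5*(-8) = 392/5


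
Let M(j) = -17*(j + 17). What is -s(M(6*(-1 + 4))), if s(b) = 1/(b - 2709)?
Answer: 1/3304 ≈ 0.00030266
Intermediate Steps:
M(j) = -289 - 17*j (M(j) = -17*(17 + j) = -289 - 17*j)
s(b) = 1/(-2709 + b)
-s(M(6*(-1 + 4))) = -1/(-2709 + (-289 - 102*(-1 + 4))) = -1/(-2709 + (-289 - 102*3)) = -1/(-2709 + (-289 - 17*18)) = -1/(-2709 + (-289 - 306)) = -1/(-2709 - 595) = -1/(-3304) = -1*(-1/3304) = 1/3304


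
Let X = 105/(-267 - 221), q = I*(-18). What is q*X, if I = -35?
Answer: -33075/244 ≈ -135.55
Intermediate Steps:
q = 630 (q = -35*(-18) = 630)
X = -105/488 (X = 105/(-488) = 105*(-1/488) = -105/488 ≈ -0.21516)
q*X = 630*(-105/488) = -33075/244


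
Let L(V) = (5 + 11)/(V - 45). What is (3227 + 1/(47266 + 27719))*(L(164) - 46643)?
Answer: -447697112691532/2974405 ≈ -1.5052e+8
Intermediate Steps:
L(V) = 16/(-45 + V)
(3227 + 1/(47266 + 27719))*(L(164) - 46643) = (3227 + 1/(47266 + 27719))*(16/(-45 + 164) - 46643) = (3227 + 1/74985)*(16/119 - 46643) = (3227 + 1/74985)*(16*(1/119) - 46643) = 241976596*(16/119 - 46643)/74985 = (241976596/74985)*(-5550501/119) = -447697112691532/2974405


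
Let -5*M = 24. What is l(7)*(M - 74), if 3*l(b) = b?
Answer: -2758/15 ≈ -183.87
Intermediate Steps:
M = -24/5 (M = -1/5*24 = -24/5 ≈ -4.8000)
l(b) = b/3
l(7)*(M - 74) = ((1/3)*7)*(-24/5 - 74) = (7/3)*(-394/5) = -2758/15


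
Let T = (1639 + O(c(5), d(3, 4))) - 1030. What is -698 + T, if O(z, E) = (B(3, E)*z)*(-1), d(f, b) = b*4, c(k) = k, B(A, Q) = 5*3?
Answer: -164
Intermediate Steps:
B(A, Q) = 15
d(f, b) = 4*b
O(z, E) = -15*z (O(z, E) = (15*z)*(-1) = -15*z)
T = 534 (T = (1639 - 15*5) - 1030 = (1639 - 75) - 1030 = 1564 - 1030 = 534)
-698 + T = -698 + 534 = -164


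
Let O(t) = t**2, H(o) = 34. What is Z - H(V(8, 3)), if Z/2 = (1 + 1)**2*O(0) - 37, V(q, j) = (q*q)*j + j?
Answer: -108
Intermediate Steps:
V(q, j) = j + j*q**2 (V(q, j) = q**2*j + j = j*q**2 + j = j + j*q**2)
Z = -74 (Z = 2*((1 + 1)**2*0**2 - 37) = 2*(2**2*0 - 37) = 2*(4*0 - 37) = 2*(0 - 37) = 2*(-37) = -74)
Z - H(V(8, 3)) = -74 - 1*34 = -74 - 34 = -108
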